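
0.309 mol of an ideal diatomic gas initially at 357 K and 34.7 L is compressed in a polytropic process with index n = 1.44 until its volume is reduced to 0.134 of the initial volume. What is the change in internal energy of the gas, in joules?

P₁ = nRT₁/V₁ = 0.309×8.314×357/34.7 = 26.4 kPa.
Polytropic n=1.44: T₂ = T₁(V₁/V₂)^(n−1) = 357×(7.46)^0.44 = 864 K; P₂ = P₁(V₁/V₂)^n = 478 kPa.
For an ideal gas ΔU = nCvΔT with Cv = (5/2)R = 20.8 J/(mol·K).
ΔU = 0.309×20.8×(864−357) = 3260 J.

3260 J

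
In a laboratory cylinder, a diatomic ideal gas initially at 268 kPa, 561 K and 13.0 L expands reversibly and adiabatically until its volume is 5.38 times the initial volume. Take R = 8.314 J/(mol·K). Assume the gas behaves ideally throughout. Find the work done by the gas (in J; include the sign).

4270 J

n = P₁V₁/(RT₁) = 268×13.0/(8.314×561) = 0.747 mol.
Adiabatic: TV^(γ−1) = const ⇒ T₂ = 561×(0.186)^0.400 = 286 K; PV^γ = const ⇒ P₂ = 25.4 kPa.
ΔU = nCvΔT = 0.747×20.8×(286−561) = -4270 J.
Q = 0 for an adiabatic process, so W = −ΔU = 4270 J.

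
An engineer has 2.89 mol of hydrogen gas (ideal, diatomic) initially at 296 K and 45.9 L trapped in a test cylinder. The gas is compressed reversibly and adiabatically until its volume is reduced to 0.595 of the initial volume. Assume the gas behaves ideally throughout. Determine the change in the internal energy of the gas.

P₁ = nRT₁/V₁ = 2.89×8.314×296/45.9 = 155 kPa.
Adiabatic: TV^(γ−1) = const ⇒ T₂ = 296×(1.68)^0.400 = 364 K; PV^γ = const ⇒ P₂ = 321 kPa.
For an ideal gas ΔU = nCvΔT with Cv = (5/2)R = 20.8 J/(mol·K).
ΔU = 2.89×20.8×(364−296) = 4100 J.

4100 J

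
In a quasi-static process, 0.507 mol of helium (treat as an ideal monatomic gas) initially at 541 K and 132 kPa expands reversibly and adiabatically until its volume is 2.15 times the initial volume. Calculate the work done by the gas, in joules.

1370 J

V₁ = nRT₁/P₁ = 0.507×8.314×541/132 = 17.3 L.
Adiabatic: TV^(γ−1) = const ⇒ T₂ = 541×(0.465)^0.667 = 325 K; PV^γ = const ⇒ P₂ = 36.9 kPa.
ΔU = nCvΔT = 0.507×12.5×(325−541) = -1370 J.
Q = 0 for an adiabatic process, so W = −ΔU = 1370 J.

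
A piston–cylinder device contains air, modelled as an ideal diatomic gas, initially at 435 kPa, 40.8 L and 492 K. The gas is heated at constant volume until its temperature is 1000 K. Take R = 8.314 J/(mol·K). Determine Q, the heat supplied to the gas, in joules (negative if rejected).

n = P₁V₁/(RT₁) = 435×40.8/(8.314×492) = 4.34 mol.
Isochoric: V stays 40.8 L; P/T = const ⇒ T₂ = 1000 K, P₂ = 884 kPa.
W = 0 (no volume change).
ΔU = nCvΔT = 4.34×20.8×(1000−492) = 45800 J.
Q = ΔU = 45800 J.

45800 J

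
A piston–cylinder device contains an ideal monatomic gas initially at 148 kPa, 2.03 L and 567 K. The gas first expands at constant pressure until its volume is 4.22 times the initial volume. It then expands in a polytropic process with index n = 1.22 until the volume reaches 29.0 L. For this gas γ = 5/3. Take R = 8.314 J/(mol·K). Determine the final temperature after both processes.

1830 K

n = P₁V₁/(RT₁) = 148×2.03/(8.314×567) = 0.0637 mol.
Step 1 — Isobaric: P stays 148 kPa; V/T = const ⇒ T₂ = 2390 K, V₂ = 8.57 L.
W = PΔV = 148×(8.57−2.03) kPa·L = 967 J.
ΔU = nCvΔT = 0.0637×12.5×(2390−567) = 1450 J.
Q = ΔU + W = nCpΔT = 2420 J.
State after step 1: P = 148 kPa, V = 8.57 L, T = 2390 K.
Step 2 — Polytropic n=1.22: T₂ = T₁(V₁/V₂)^(n−1) = 2390×(0.295)^0.22 = 1830 K; P₂ = P₁(V₁/V₂)^n = 33.4 kPa.
W = (P₁V₁−P₂V₂)/(n−1) = (148×8.57−33.4×29.0)/0.22 = 1360 J.
ΔU = nCvΔT = 0.0637×12.5×(1830−2390) = -447 J.
Q = ΔU + W = 909 J.
Net over both steps: W = 2320 J, Q = 3330 J, ΔU = 1000 J.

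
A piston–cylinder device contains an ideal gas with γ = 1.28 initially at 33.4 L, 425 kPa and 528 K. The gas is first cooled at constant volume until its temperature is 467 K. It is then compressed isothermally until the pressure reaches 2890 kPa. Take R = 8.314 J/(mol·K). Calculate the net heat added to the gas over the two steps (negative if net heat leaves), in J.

-31500 J

n = P₁V₁/(RT₁) = 425×33.4/(8.314×528) = 3.23 mol.
Step 1 — Isochoric: V stays 33.4 L; P/T = const ⇒ T₂ = 467 K, P₂ = 376 kPa.
W = 0 (no volume change).
ΔU = nCvΔT = 3.23×29.7×(467−528) = -5860 J.
Q = ΔU = -5860 J.
State after step 1: P = 376 kPa, V = 33.4 L, T = 467 K.
Step 2 — Isothermal: T stays 467 K; PV = const ⇒ V₂ = 4.34 L, P₂ = 2890 kPa.
ΔU = 0 (ideal gas, T constant).
W = nRT ln(V₂/V₁) = 3.23×8.314×467×ln(0.130) = -25600 J.
Q = ΔU + W = -25600 J.
Net over both steps: W = -25600 J, Q = -31500 J, ΔU = -5860 J.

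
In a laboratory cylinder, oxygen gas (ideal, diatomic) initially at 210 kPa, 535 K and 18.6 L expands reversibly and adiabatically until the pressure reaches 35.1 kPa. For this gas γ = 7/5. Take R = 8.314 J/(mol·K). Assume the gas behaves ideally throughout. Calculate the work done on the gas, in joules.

n = P₁V₁/(RT₁) = 210×18.6/(8.314×535) = 0.878 mol.
Adiabatic: T₂/T₁ = (P₂/P₁)^((γ−1)/γ) ⇒ T₂ = 535×(0.167)^0.286 = 321 K; V₂ = 66.7 L.
ΔU = nCvΔT = 0.878×20.8×(321−535) = -3910 J.
Q = 0 for an adiabatic process, so W = −ΔU = 3910 J.
Work done on the gas = −W_by = -3910 J.

-3910 J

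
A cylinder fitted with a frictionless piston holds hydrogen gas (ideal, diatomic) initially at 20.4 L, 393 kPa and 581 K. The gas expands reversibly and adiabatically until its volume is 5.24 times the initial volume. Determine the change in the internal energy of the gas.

-9710 J

n = P₁V₁/(RT₁) = 393×20.4/(8.314×581) = 1.66 mol.
Adiabatic: TV^(γ−1) = const ⇒ T₂ = 581×(0.191)^0.400 = 300 K; PV^γ = const ⇒ P₂ = 38.7 kPa.
For an ideal gas ΔU = nCvΔT with Cv = (5/2)R = 20.8 J/(mol·K).
ΔU = 1.66×20.8×(300−581) = -9710 J.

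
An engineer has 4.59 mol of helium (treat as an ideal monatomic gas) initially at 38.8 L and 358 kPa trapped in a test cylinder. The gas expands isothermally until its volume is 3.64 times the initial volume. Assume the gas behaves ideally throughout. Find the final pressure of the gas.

98.4 kPa

T₁ = P₁V₁/(nR) = 358×38.8/(4.59×8.314) = 364 K.
Isothermal: T stays 364 K; PV = const ⇒ V₂ = 141 L, P₂ = 98.4 kPa.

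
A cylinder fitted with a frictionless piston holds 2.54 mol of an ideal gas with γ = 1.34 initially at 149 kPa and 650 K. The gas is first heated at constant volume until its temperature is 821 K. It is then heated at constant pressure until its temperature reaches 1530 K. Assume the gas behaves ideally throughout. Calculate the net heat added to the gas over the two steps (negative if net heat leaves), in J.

69600 J

V₁ = nRT₁/P₁ = 2.54×8.314×650/149 = 92.1 L.
Step 1 — Isochoric: V stays 92.1 L; P/T = const ⇒ T₂ = 821 K, P₂ = 188 kPa.
W = 0 (no volume change).
ΔU = nCvΔT = 2.54×24.5×(821−650) = 10600 J.
Q = ΔU = 10600 J.
State after step 1: P = 188 kPa, V = 92.1 L, T = 821 K.
Step 2 — Isobaric: P stays 188 kPa; V/T = const ⇒ T₂ = 1530 K, V₂ = 172 L.
W = PΔV = 188×(172−92.1) kPa·L = 15000 J.
ΔU = nCvΔT = 2.54×24.5×(1530−821) = 44000 J.
Q = ΔU + W = nCpΔT = 59000 J.
Net over both steps: W = 15000 J, Q = 69600 J, ΔU = 54700 J.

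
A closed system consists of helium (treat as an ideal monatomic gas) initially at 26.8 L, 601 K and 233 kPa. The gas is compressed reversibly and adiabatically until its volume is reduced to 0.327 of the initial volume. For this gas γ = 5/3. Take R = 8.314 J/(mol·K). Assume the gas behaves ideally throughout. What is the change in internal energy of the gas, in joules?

10400 J

n = P₁V₁/(RT₁) = 233×26.8/(8.314×601) = 1.25 mol.
Adiabatic: TV^(γ−1) = const ⇒ T₂ = 601×(3.06)^0.667 = 1270 K; PV^γ = const ⇒ P₂ = 1500 kPa.
For an ideal gas ΔU = nCvΔT with Cv = (3/2)R = 12.5 J/(mol·K).
ΔU = 1.25×12.5×(1270−601) = 10400 J.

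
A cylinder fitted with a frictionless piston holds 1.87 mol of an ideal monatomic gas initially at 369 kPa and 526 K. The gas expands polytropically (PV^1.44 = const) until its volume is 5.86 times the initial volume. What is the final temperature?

V₁ = nRT₁/P₁ = 1.87×8.314×526/369 = 22.2 L.
Polytropic n=1.44: T₂ = T₁(V₁/V₂)^(n−1) = 526×(0.171)^0.44 = 242 K; P₂ = P₁(V₁/V₂)^n = 28.9 kPa.

242 K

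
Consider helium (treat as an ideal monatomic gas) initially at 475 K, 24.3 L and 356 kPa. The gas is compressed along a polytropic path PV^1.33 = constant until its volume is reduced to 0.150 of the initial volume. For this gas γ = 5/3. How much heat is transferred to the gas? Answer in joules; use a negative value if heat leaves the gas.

n = P₁V₁/(RT₁) = 356×24.3/(8.314×475) = 2.19 mol.
Polytropic n=1.33: T₂ = T₁(V₁/V₂)^(n−1) = 475×(6.67)^0.33 = 888 K; P₂ = P₁(V₁/V₂)^n = 4440 kPa.
W = (P₁V₁−P₂V₂)/(n−1) = (356×24.3−4440×3.65)/0.33 = -22800 J.
ΔU = nCvΔT = 2.19×12.5×(888−475) = 11300 J.
Q = ΔU + W = -11500 J.

-11500 J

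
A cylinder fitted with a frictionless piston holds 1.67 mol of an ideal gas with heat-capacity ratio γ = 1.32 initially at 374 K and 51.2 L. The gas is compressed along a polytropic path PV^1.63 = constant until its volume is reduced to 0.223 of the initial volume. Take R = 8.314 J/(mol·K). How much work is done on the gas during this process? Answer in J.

P₁ = nRT₁/V₁ = 1.67×8.314×374/51.2 = 101 kPa.
Polytropic n=1.63: T₂ = T₁(V₁/V₂)^(n−1) = 374×(4.48)^0.63 = 963 K; P₂ = P₁(V₁/V₂)^n = 1170 kPa.
W = (P₁V₁−P₂V₂)/(n−1) = (101×51.2−1170×11.4)/0.63 = -13000 J.
Work done on the gas = −W_by = 13000 J.

13000 J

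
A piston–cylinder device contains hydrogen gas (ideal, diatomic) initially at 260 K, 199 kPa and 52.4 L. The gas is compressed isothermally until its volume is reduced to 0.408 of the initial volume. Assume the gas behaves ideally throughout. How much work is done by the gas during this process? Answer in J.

-9350 J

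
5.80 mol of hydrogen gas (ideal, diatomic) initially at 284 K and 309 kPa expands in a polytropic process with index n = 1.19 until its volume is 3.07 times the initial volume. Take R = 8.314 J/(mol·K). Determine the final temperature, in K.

V₁ = nRT₁/P₁ = 5.80×8.314×284/309 = 44.3 L.
Polytropic n=1.19: T₂ = T₁(V₁/V₂)^(n−1) = 284×(0.326)^0.19 = 229 K; P₂ = P₁(V₁/V₂)^n = 81.3 kPa.

229 K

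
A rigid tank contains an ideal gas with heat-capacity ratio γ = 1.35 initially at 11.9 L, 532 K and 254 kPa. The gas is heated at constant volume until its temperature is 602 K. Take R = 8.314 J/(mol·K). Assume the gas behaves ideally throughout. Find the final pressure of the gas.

287 kPa

Isochoric: V stays 11.9 L; P/T = const ⇒ T₂ = 602 K, P₂ = 287 kPa.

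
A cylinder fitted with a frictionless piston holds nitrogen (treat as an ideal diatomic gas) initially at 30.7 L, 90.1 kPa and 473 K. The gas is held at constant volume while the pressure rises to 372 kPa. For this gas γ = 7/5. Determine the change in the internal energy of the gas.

21600 J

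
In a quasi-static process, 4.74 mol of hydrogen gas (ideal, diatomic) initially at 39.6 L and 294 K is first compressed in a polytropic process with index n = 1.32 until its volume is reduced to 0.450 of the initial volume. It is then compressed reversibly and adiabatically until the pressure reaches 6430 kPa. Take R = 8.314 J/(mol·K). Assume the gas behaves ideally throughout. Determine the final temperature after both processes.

P₁ = nRT₁/V₁ = 4.74×8.314×294/39.6 = 293 kPa.
Step 1 — Polytropic n=1.32: T₂ = T₁(V₁/V₂)^(n−1) = 294×(2.22)^0.32 = 380 K; P₂ = P₁(V₁/V₂)^n = 839 kPa.
W = (P₁V₁−P₂V₂)/(n−1) = (293×39.6−839×17.8)/0.32 = -10500 J.
ΔU = nCvΔT = 4.74×20.8×(380−294) = 8430 J.
Q = ΔU + W = -2110 J.
State after step 1: P = 839 kPa, V = 17.8 L, T = 380 K.
Step 2 — Adiabatic: T₂/T₁ = (P₂/P₁)^((γ−1)/γ) ⇒ T₂ = 380×(7.66)^0.286 = 679 K; V₂ = 4.16 L.
ΔU = nCvΔT = 4.74×20.8×(679−380) = 29500 J.
Q = 0 for an adiabatic process, so W = −ΔU = -29500 J.
Net over both steps: W = -40100 J, Q = -2110 J, ΔU = 37900 J.

679 K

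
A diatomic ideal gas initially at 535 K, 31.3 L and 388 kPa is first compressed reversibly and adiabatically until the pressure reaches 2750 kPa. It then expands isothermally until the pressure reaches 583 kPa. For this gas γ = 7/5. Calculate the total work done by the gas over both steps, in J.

n = P₁V₁/(RT₁) = 388×31.3/(8.314×535) = 2.73 mol.
Step 1 — Adiabatic: T₂/T₁ = (P₂/P₁)^((γ−1)/γ) ⇒ T₂ = 535×(7.09)^0.286 = 936 K; V₂ = 7.73 L.
ΔU = nCvΔT = 2.73×20.8×(936−535) = 22800 J.
Q = 0 for an adiabatic process, so W = −ΔU = -22800 J.
State after step 1: P = 2750 kPa, V = 7.73 L, T = 936 K.
Step 2 — Isothermal: T stays 936 K; PV = const ⇒ V₂ = 36.5 L, P₂ = 583 kPa.
ΔU = 0 (ideal gas, T constant).
W = nRT ln(V₂/V₁) = 2.73×8.314×936×ln(4.72) = 33000 J.
Q = ΔU + W = 33000 J.
Net over both steps: W = 10200 J, Q = 33000 J, ΔU = 22800 J.

10200 J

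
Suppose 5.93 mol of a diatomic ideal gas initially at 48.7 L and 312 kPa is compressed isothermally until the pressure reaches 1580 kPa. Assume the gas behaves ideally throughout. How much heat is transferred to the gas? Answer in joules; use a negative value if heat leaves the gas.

T₁ = P₁V₁/(nR) = 312×48.7/(5.93×8.314) = 308 K.
Isothermal: T stays 308 K; PV = const ⇒ V₂ = 9.62 L, P₂ = 1580 kPa.
ΔU = 0 (ideal gas, T constant).
W = nRT ln(V₂/V₁) = 5.93×8.314×308×ln(0.197) = -24600 J.
Q = ΔU + W = -24600 J.

-24600 J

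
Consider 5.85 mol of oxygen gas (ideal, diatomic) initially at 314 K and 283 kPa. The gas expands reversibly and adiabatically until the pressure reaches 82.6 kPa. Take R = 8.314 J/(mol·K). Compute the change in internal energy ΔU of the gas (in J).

-11300 J

V₁ = nRT₁/P₁ = 5.85×8.314×314/283 = 54.0 L.
Adiabatic: T₂/T₁ = (P₂/P₁)^((γ−1)/γ) ⇒ T₂ = 314×(0.292)^0.286 = 221 K; V₂ = 130 L.
For an ideal gas ΔU = nCvΔT with Cv = (5/2)R = 20.8 J/(mol·K).
ΔU = 5.85×20.8×(221−314) = -11300 J.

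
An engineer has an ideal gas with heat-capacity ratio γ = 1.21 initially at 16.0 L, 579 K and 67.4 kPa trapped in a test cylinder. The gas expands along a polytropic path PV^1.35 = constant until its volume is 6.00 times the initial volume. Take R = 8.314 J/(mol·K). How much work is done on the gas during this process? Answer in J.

-1440 J

n = P₁V₁/(RT₁) = 67.4×16.0/(8.314×579) = 0.224 mol.
Polytropic n=1.35: T₂ = T₁(V₁/V₂)^(n−1) = 579×(0.167)^0.35 = 309 K; P₂ = P₁(V₁/V₂)^n = 6.00 kPa.
W = (P₁V₁−P₂V₂)/(n−1) = (67.4×16.0−6.00×96.0)/0.35 = 1440 J.
Work done on the gas = −W_by = -1440 J.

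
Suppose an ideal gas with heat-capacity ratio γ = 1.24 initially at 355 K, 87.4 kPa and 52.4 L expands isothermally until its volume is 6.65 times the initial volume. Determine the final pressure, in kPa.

Isothermal: T stays 355 K; PV = const ⇒ V₂ = 348 L, P₂ = 13.1 kPa.

13.1 kPa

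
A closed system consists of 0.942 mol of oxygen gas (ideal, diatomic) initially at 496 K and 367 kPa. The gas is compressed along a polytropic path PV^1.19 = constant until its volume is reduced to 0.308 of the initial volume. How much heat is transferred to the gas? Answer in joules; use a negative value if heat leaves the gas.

-2690 J

V₁ = nRT₁/P₁ = 0.942×8.314×496/367 = 10.6 L.
Polytropic n=1.19: T₂ = T₁(V₁/V₂)^(n−1) = 496×(3.25)^0.19 = 620 K; P₂ = P₁(V₁/V₂)^n = 1490 kPa.
W = (P₁V₁−P₂V₂)/(n−1) = (367×10.6−1490×3.26)/0.19 = -5130 J.
ΔU = nCvΔT = 0.942×20.8×(620−496) = 2440 J.
Q = ΔU + W = -2690 J.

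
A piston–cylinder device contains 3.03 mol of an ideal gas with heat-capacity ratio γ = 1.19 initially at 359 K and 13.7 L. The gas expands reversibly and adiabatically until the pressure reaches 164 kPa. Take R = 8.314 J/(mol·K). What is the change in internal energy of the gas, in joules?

P₁ = nRT₁/V₁ = 3.03×8.314×359/13.7 = 660 kPa.
Adiabatic: T₂/T₁ = (P₂/P₁)^((γ−1)/γ) ⇒ T₂ = 359×(0.248)^0.160 = 287 K; V₂ = 44.2 L.
For an ideal gas ΔU = nCvΔT with Cv = R/(γ−1) = 43.8 J/(mol·K).
ΔU = 3.03×43.8×(287−359) = -9490 J.

-9490 J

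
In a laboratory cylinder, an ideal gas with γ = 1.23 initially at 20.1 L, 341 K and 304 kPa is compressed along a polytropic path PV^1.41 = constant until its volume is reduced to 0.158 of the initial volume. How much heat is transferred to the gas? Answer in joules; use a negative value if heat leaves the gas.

n = P₁V₁/(RT₁) = 304×20.1/(8.314×341) = 2.16 mol.
Polytropic n=1.41: T₂ = T₁(V₁/V₂)^(n−1) = 341×(6.33)^0.41 = 727 K; P₂ = P₁(V₁/V₂)^n = 4100 kPa.
W = (P₁V₁−P₂V₂)/(n−1) = (304×20.1−4100×3.18)/0.41 = -16900 J.
ΔU = nCvΔT = 2.16×36.1×(727−341) = 30000 J.
Q = ΔU + W = 13200 J.

13200 J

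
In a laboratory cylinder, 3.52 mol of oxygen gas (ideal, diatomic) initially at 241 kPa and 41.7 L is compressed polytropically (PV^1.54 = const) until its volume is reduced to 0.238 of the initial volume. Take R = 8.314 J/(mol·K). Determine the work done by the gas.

T₁ = P₁V₁/(nR) = 241×41.7/(3.52×8.314) = 343 K.
Polytropic n=1.54: T₂ = T₁(V₁/V₂)^(n−1) = 343×(4.20)^0.54 = 746 K; P₂ = P₁(V₁/V₂)^n = 2200 kPa.
W = (P₁V₁−P₂V₂)/(n−1) = (241×41.7−2200×9.92)/0.54 = -21800 J.

-21800 J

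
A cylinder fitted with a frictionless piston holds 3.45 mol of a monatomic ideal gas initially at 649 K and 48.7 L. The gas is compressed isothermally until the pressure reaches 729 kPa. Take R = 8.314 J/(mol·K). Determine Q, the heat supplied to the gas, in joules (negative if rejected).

P₁ = nRT₁/V₁ = 3.45×8.314×649/48.7 = 382 kPa.
Isothermal: T stays 649 K; PV = const ⇒ V₂ = 25.5 L, P₂ = 729 kPa.
ΔU = 0 (ideal gas, T constant).
W = nRT ln(V₂/V₁) = 3.45×8.314×649×ln(0.524) = -12000 J.
Q = ΔU + W = -12000 J.

-12000 J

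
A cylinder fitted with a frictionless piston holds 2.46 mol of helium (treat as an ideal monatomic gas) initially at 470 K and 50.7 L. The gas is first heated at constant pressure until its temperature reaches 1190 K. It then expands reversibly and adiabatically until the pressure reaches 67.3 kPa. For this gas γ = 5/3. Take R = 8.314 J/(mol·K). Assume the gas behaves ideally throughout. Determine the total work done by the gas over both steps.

27100 J

P₁ = nRT₁/V₁ = 2.46×8.314×470/50.7 = 190 kPa.
Step 1 — Isobaric: P stays 190 kPa; V/T = const ⇒ T₂ = 1190 K, V₂ = 128 L.
W = PΔV = 190×(128−50.7) kPa·L = 14700 J.
ΔU = nCvΔT = 2.46×12.5×(1190−470) = 22100 J.
Q = ΔU + W = nCpΔT = 36800 J.
State after step 1: P = 190 kPa, V = 128 L, T = 1190 K.
Step 2 — Adiabatic: T₂/T₁ = (P₂/P₁)^((γ−1)/γ) ⇒ T₂ = 1190×(0.355)^0.400 = 786 K; V₂ = 239 L.
ΔU = nCvΔT = 2.46×12.5×(786−1190) = -12400 J.
Q = 0 for an adiabatic process, so W = −ΔU = 12400 J.
Net over both steps: W = 27100 J, Q = 36800 J, ΔU = 9710 J.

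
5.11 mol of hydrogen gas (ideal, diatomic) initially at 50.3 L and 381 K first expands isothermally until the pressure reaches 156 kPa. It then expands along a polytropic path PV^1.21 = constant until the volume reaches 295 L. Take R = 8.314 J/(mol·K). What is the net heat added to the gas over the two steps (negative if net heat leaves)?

18900 J

P₁ = nRT₁/V₁ = 5.11×8.314×381/50.3 = 322 kPa.
Step 1 — Isothermal: T stays 381 K; PV = const ⇒ V₂ = 104 L, P₂ = 156 kPa.
ΔU = 0 (ideal gas, T constant).
W = nRT ln(V₂/V₁) = 5.11×8.314×381×ln(2.06) = 11700 J.
Q = ΔU + W = 11700 J.
State after step 1: P = 156 kPa, V = 104 L, T = 381 K.
Step 2 — Polytropic n=1.21: T₂ = T₁(V₁/V₂)^(n−1) = 381×(0.352)^0.21 = 306 K; P₂ = P₁(V₁/V₂)^n = 44.1 kPa.
W = (P₁V₁−P₂V₂)/(n−1) = (156×104−44.1×295)/0.21 = 15200 J.
ΔU = nCvΔT = 5.11×20.8×(306−381) = -7970 J.
Q = ΔU + W = 7210 J.
Net over both steps: W = 26900 J, Q = 18900 J, ΔU = -7970 J.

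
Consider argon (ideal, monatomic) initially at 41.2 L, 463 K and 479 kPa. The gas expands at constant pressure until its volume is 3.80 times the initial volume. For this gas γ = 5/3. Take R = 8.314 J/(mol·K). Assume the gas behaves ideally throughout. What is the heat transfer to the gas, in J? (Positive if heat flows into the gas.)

138000 J

n = P₁V₁/(RT₁) = 479×41.2/(8.314×463) = 5.13 mol.
Isobaric: P stays 479 kPa; V/T = const ⇒ T₂ = 1760 K, V₂ = 157 L.
W = PΔV = 479×(157−41.2) kPa·L = 55300 J.
ΔU = nCvΔT = 5.13×12.5×(1760−463) = 82900 J.
Q = ΔU + W = nCpΔT = 138000 J.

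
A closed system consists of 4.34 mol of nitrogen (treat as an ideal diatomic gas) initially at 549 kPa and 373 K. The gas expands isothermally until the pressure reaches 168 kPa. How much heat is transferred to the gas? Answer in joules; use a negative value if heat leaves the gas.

15900 J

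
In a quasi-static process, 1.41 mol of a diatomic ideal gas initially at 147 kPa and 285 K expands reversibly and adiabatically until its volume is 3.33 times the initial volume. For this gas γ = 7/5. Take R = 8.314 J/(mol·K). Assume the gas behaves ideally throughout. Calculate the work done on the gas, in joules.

-3190 J

V₁ = nRT₁/P₁ = 1.41×8.314×285/147 = 22.7 L.
Adiabatic: TV^(γ−1) = const ⇒ T₂ = 285×(0.300)^0.400 = 176 K; PV^γ = const ⇒ P₂ = 27.3 kPa.
ΔU = nCvΔT = 1.41×20.8×(176−285) = -3190 J.
Q = 0 for an adiabatic process, so W = −ΔU = 3190 J.
Work done on the gas = −W_by = -3190 J.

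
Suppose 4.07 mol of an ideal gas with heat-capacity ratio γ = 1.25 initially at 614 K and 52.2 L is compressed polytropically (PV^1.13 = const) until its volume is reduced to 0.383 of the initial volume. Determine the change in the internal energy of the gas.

P₁ = nRT₁/V₁ = 4.07×8.314×614/52.2 = 398 kPa.
Polytropic n=1.13: T₂ = T₁(V₁/V₂)^(n−1) = 614×(2.61)^0.13 = 696 K; P₂ = P₁(V₁/V₂)^n = 1180 kPa.
For an ideal gas ΔU = nCvΔT with Cv = R/(γ−1) = 33.3 J/(mol·K).
ΔU = 4.07×33.3×(696−614) = 11000 J.

11000 J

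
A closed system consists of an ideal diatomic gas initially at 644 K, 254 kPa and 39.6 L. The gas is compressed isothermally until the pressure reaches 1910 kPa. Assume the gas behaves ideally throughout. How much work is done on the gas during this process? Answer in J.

n = P₁V₁/(RT₁) = 254×39.6/(8.314×644) = 1.88 mol.
Isothermal: T stays 644 K; PV = const ⇒ V₂ = 5.27 L, P₂ = 1910 kPa.
W = nRT ln(V₂/V₁) = 1.88×8.314×644×ln(0.133) = -20300 J.
Work done on the gas = −W_by = 20300 J.

20300 J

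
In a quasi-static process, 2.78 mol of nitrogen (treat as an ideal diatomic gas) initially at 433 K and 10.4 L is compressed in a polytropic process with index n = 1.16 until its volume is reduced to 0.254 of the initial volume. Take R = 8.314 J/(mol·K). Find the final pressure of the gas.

4720 kPa

P₁ = nRT₁/V₁ = 2.78×8.314×433/10.4 = 962 kPa.
Polytropic n=1.16: T₂ = T₁(V₁/V₂)^(n−1) = 433×(3.94)^0.16 = 539 K; P₂ = P₁(V₁/V₂)^n = 4720 kPa.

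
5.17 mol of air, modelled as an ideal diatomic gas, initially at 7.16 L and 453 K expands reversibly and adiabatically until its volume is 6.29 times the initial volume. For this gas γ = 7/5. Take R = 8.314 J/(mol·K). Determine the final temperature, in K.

P₁ = nRT₁/V₁ = 5.17×8.314×453/7.16 = 2720 kPa.
Adiabatic: TV^(γ−1) = const ⇒ T₂ = 453×(0.159)^0.400 = 217 K; PV^γ = const ⇒ P₂ = 207 kPa.

217 K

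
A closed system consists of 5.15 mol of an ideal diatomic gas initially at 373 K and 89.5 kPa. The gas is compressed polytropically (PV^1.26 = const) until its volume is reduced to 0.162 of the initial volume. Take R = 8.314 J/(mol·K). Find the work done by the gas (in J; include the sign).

-37200 J

V₁ = nRT₁/P₁ = 5.15×8.314×373/89.5 = 178 L.
Polytropic n=1.26: T₂ = T₁(V₁/V₂)^(n−1) = 373×(6.17)^0.26 = 599 K; P₂ = P₁(V₁/V₂)^n = 887 kPa.
W = (P₁V₁−P₂V₂)/(n−1) = (89.5×178−887×28.9)/0.26 = -37200 J.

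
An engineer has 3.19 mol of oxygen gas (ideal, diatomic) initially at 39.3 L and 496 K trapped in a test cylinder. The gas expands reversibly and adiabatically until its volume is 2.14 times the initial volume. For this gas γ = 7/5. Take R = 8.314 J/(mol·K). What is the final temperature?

366 K

P₁ = nRT₁/V₁ = 3.19×8.314×496/39.3 = 335 kPa.
Adiabatic: TV^(γ−1) = const ⇒ T₂ = 496×(0.467)^0.400 = 366 K; PV^γ = const ⇒ P₂ = 115 kPa.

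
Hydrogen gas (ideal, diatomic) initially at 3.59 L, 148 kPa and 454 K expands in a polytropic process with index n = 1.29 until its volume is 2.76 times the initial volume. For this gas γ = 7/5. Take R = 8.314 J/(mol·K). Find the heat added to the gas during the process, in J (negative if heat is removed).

128 J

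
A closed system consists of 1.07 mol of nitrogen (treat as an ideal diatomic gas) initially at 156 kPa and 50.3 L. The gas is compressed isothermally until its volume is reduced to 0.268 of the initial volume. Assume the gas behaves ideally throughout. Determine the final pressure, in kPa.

T₁ = P₁V₁/(nR) = 156×50.3/(1.07×8.314) = 882 K.
Isothermal: T stays 882 K; PV = const ⇒ V₂ = 13.5 L, P₂ = 582 kPa.

582 kPa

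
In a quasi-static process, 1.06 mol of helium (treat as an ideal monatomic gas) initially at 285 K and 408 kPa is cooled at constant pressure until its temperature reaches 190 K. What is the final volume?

4.10 L

V₁ = nRT₁/P₁ = 1.06×8.314×285/408 = 6.16 L.
Isobaric: P stays 408 kPa; V/T = const ⇒ T₂ = 190 K, V₂ = 4.10 L.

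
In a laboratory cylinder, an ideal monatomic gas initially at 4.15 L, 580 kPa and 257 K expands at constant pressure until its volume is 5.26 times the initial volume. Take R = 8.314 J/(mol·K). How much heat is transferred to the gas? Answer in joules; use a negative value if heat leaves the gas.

n = P₁V₁/(RT₁) = 580×4.15/(8.314×257) = 1.13 mol.
Isobaric: P stays 580 kPa; V/T = const ⇒ T₂ = 1350 K, V₂ = 21.8 L.
W = PΔV = 580×(21.8−4.15) kPa·L = 10300 J.
ΔU = nCvΔT = 1.13×12.5×(1350−257) = 15400 J.
Q = ΔU + W = nCpΔT = 25600 J.

25600 J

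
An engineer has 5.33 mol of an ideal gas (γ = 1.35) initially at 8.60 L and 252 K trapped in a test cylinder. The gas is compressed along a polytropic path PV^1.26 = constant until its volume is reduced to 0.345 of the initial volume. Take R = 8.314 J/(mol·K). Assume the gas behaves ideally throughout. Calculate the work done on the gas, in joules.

13700 J

P₁ = nRT₁/V₁ = 5.33×8.314×252/8.60 = 1300 kPa.
Polytropic n=1.26: T₂ = T₁(V₁/V₂)^(n−1) = 252×(2.90)^0.26 = 332 K; P₂ = P₁(V₁/V₂)^n = 4960 kPa.
W = (P₁V₁−P₂V₂)/(n−1) = (1300×8.60−4960×2.97)/0.26 = -13700 J.
Work done on the gas = −W_by = 13700 J.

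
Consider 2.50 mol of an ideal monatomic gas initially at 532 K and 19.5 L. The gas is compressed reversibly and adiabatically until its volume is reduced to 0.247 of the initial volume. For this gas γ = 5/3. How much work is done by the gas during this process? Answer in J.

P₁ = nRT₁/V₁ = 2.50×8.314×532/19.5 = 567 kPa.
Adiabatic: TV^(γ−1) = const ⇒ T₂ = 532×(4.05)^0.667 = 1350 K; PV^γ = const ⇒ P₂ = 5830 kPa.
ΔU = nCvΔT = 2.50×12.5×(1350−532) = 25500 J.
Q = 0 for an adiabatic process, so W = −ΔU = -25500 J.

-25500 J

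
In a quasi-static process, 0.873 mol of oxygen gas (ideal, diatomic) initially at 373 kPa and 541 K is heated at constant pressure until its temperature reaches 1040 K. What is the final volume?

20.2 L

V₁ = nRT₁/P₁ = 0.873×8.314×541/373 = 10.5 L.
Isobaric: P stays 373 kPa; V/T = const ⇒ T₂ = 1040 K, V₂ = 20.2 L.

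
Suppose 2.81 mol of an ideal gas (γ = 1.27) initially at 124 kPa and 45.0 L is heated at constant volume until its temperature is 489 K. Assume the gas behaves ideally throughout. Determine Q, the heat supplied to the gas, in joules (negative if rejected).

21600 J

T₁ = P₁V₁/(nR) = 124×45.0/(2.81×8.314) = 239 K.
Isochoric: V stays 45.0 L; P/T = const ⇒ T₂ = 489 K, P₂ = 254 kPa.
W = 0 (no volume change).
ΔU = nCvΔT = 2.81×30.8×(489−239) = 21600 J.
Q = ΔU = 21600 J.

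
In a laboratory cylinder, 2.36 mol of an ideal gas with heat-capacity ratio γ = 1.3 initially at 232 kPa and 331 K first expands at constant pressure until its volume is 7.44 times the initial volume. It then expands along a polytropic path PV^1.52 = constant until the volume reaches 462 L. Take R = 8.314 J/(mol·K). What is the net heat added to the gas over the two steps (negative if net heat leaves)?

158000 J

V₁ = nRT₁/P₁ = 2.36×8.314×331/232 = 28.0 L.
Step 1 — Isobaric: P stays 232 kPa; V/T = const ⇒ T₂ = 2460 K, V₂ = 208 L.
W = PΔV = 232×(208−28.0) kPa·L = 41800 J.
ΔU = nCvΔT = 2.36×27.7×(2460−331) = 139000 J.
Q = ΔU + W = nCpΔT = 181000 J.
State after step 1: P = 232 kPa, V = 208 L, T = 2460 K.
Step 2 — Polytropic n=1.52: T₂ = T₁(V₁/V₂)^(n−1) = 2460×(0.451)^0.52 = 1630 K; P₂ = P₁(V₁/V₂)^n = 69.1 kPa.
W = (P₁V₁−P₂V₂)/(n−1) = (232×208−69.1×462)/0.52 = 31500 J.
ΔU = nCvΔT = 2.36×27.7×(1630−2460) = -54600 J.
Q = ΔU + W = -23100 J.
Net over both steps: W = 73300 J, Q = 158000 J, ΔU = 84800 J.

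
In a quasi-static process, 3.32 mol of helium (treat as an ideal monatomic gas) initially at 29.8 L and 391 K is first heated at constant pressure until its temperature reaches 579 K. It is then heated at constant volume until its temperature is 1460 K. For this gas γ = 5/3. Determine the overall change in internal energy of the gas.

44300 J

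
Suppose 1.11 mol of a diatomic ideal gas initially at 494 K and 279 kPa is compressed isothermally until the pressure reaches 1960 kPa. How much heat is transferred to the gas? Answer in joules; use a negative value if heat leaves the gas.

-8890 J

V₁ = nRT₁/P₁ = 1.11×8.314×494/279 = 16.3 L.
Isothermal: T stays 494 K; PV = const ⇒ V₂ = 2.33 L, P₂ = 1960 kPa.
ΔU = 0 (ideal gas, T constant).
W = nRT ln(V₂/V₁) = 1.11×8.314×494×ln(0.142) = -8890 J.
Q = ΔU + W = -8890 J.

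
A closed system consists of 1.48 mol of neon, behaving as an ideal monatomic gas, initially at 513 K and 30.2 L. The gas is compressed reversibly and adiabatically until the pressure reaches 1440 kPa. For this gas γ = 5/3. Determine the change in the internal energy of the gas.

P₁ = nRT₁/V₁ = 1.48×8.314×513/30.2 = 209 kPa.
Adiabatic: T₂/T₁ = (P₂/P₁)^((γ−1)/γ) ⇒ T₂ = 513×(6.89)^0.400 = 1110 K; V₂ = 9.49 L.
For an ideal gas ΔU = nCvΔT with Cv = (3/2)R = 12.5 J/(mol·K).
ΔU = 1.48×12.5×(1110−513) = 11000 J.

11000 J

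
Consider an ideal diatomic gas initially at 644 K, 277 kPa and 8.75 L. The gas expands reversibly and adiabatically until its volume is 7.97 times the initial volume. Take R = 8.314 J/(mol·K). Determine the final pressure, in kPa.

Adiabatic: TV^(γ−1) = const ⇒ T₂ = 644×(0.125)^0.400 = 281 K; PV^γ = const ⇒ P₂ = 15.2 kPa.

15.2 kPa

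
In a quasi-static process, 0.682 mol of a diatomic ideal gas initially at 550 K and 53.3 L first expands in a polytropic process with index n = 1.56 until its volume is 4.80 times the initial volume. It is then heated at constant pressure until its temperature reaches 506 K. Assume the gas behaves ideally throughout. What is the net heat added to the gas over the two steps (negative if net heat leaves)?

4210 J

P₁ = nRT₁/V₁ = 0.682×8.314×550/53.3 = 58.5 kPa.
Step 1 — Polytropic n=1.56: T₂ = T₁(V₁/V₂)^(n−1) = 550×(0.208)^0.56 = 228 K; P₂ = P₁(V₁/V₂)^n = 5.06 kPa.
W = (P₁V₁−P₂V₂)/(n−1) = (58.5×53.3−5.06×256)/0.56 = 3260 J.
ΔU = nCvΔT = 0.682×20.8×(228−550) = -4560 J.
Q = ΔU + W = -1300 J.
State after step 1: P = 5.06 kPa, V = 256 L, T = 228 K.
Step 2 — Isobaric: P stays 5.06 kPa; V/T = const ⇒ T₂ = 506 K, V₂ = 567 L.
W = PΔV = 5.06×(567−256) kPa·L = 1570 J.
ΔU = nCvΔT = 0.682×20.8×(506−228) = 3930 J.
Q = ΔU + W = nCpΔT = 5510 J.
Net over both steps: W = 4830 J, Q = 4210 J, ΔU = -624 J.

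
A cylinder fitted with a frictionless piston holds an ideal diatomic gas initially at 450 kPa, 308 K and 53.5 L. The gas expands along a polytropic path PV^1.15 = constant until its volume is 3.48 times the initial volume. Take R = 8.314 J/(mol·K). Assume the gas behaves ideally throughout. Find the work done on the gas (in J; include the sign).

n = P₁V₁/(RT₁) = 450×53.5/(8.314×308) = 9.40 mol.
Polytropic n=1.15: T₂ = T₁(V₁/V₂)^(n−1) = 308×(0.287)^0.15 = 255 K; P₂ = P₁(V₁/V₂)^n = 107 kPa.
W = (P₁V₁−P₂V₂)/(n−1) = (450×53.5−107×186)/0.15 = 27400 J.
Work done on the gas = −W_by = -27400 J.

-27400 J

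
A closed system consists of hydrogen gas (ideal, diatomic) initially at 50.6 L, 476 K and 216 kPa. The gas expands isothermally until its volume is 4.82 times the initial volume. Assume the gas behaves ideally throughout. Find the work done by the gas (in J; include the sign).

n = P₁V₁/(RT₁) = 216×50.6/(8.314×476) = 2.76 mol.
Isothermal: T stays 476 K; PV = const ⇒ V₂ = 244 L, P₂ = 44.8 kPa.
W = nRT ln(V₂/V₁) = 2.76×8.314×476×ln(4.82) = 17200 J.

17200 J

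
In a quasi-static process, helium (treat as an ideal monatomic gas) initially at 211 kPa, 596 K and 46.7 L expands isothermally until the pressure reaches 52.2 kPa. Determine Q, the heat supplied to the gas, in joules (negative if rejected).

13800 J

n = P₁V₁/(RT₁) = 211×46.7/(8.314×596) = 1.99 mol.
Isothermal: T stays 596 K; PV = const ⇒ V₂ = 189 L, P₂ = 52.2 kPa.
ΔU = 0 (ideal gas, T constant).
W = nRT ln(V₂/V₁) = 1.99×8.314×596×ln(4.04) = 13800 J.
Q = ΔU + W = 13800 J.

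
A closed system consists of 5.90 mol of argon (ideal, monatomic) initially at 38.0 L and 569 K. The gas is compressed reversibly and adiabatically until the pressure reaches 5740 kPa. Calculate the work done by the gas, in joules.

-53400 J

P₁ = nRT₁/V₁ = 5.90×8.314×569/38.0 = 734 kPa.
Adiabatic: T₂/T₁ = (P₂/P₁)^((γ−1)/γ) ⇒ T₂ = 569×(7.81)^0.400 = 1300 K; V₂ = 11.1 L.
ΔU = nCvΔT = 5.90×12.5×(1300−569) = 53400 J.
Q = 0 for an adiabatic process, so W = −ΔU = -53400 J.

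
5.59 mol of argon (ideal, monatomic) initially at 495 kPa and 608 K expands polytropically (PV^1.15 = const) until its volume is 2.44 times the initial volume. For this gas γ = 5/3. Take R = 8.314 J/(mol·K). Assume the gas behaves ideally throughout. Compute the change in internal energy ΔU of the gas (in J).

V₁ = nRT₁/P₁ = 5.59×8.314×608/495 = 57.1 L.
Polytropic n=1.15: T₂ = T₁(V₁/V₂)^(n−1) = 608×(0.410)^0.15 = 532 K; P₂ = P₁(V₁/V₂)^n = 177 kPa.
For an ideal gas ΔU = nCvΔT with Cv = (3/2)R = 12.5 J/(mol·K).
ΔU = 5.59×12.5×(532−608) = -5310 J.

-5310 J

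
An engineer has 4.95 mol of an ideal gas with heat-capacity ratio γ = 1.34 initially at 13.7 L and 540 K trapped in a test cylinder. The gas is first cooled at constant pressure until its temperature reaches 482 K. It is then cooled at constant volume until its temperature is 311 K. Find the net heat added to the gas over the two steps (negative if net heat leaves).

-30100 J

P₁ = nRT₁/V₁ = 4.95×8.314×540/13.7 = 1620 kPa.
Step 1 — Isobaric: P stays 1620 kPa; V/T = const ⇒ T₂ = 482 K, V₂ = 12.2 L.
W = PΔV = 1620×(12.2−13.7) kPa·L = -2390 J.
ΔU = nCvΔT = 4.95×24.5×(482−540) = -7020 J.
Q = ΔU + W = nCpΔT = -9410 J.
State after step 1: P = 1620 kPa, V = 12.2 L, T = 482 K.
Step 2 — Isochoric: V stays 12.2 L; P/T = const ⇒ T₂ = 311 K, P₂ = 1050 kPa.
W = 0 (no volume change).
ΔU = nCvΔT = 4.95×24.5×(311−482) = -20700 J.
Q = ΔU = -20700 J.
Net over both steps: W = -2390 J, Q = -30100 J, ΔU = -27700 J.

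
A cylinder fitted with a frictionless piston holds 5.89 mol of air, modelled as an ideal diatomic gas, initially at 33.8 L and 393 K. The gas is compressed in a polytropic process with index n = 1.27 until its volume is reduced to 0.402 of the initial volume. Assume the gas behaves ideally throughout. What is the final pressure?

1810 kPa

P₁ = nRT₁/V₁ = 5.89×8.314×393/33.8 = 569 kPa.
Polytropic n=1.27: T₂ = T₁(V₁/V₂)^(n−1) = 393×(2.49)^0.27 = 503 K; P₂ = P₁(V₁/V₂)^n = 1810 kPa.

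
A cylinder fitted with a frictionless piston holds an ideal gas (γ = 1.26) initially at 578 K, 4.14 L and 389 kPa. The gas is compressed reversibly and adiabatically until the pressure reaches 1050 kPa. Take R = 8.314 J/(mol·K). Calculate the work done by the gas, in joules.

n = P₁V₁/(RT₁) = 389×4.14/(8.314×578) = 0.335 mol.
Adiabatic: T₂/T₁ = (P₂/P₁)^((γ−1)/γ) ⇒ T₂ = 578×(2.70)^0.206 = 709 K; V₂ = 1.88 L.
ΔU = nCvΔT = 0.335×32.0×(709−578) = 1410 J.
Q = 0 for an adiabatic process, so W = −ΔU = -1410 J.

-1410 J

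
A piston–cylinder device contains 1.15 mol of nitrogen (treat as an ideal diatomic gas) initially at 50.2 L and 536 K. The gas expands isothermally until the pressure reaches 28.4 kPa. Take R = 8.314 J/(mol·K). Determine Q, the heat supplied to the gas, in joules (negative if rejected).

P₁ = nRT₁/V₁ = 1.15×8.314×536/50.2 = 102 kPa.
Isothermal: T stays 536 K; PV = const ⇒ V₂ = 180 L, P₂ = 28.4 kPa.
ΔU = 0 (ideal gas, T constant).
W = nRT ln(V₂/V₁) = 1.15×8.314×536×ln(3.59) = 6560 J.
Q = ΔU + W = 6560 J.

6560 J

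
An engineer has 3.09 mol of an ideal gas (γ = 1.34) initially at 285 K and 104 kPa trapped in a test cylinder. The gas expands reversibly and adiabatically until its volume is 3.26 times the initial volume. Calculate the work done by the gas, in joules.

V₁ = nRT₁/P₁ = 3.09×8.314×285/104 = 70.4 L.
Adiabatic: TV^(γ−1) = const ⇒ T₂ = 285×(0.307)^0.340 = 191 K; PV^γ = const ⇒ P₂ = 21.3 kPa.
ΔU = nCvΔT = 3.09×24.5×(191−285) = -7130 J.
Q = 0 for an adiabatic process, so W = −ΔU = 7130 J.

7130 J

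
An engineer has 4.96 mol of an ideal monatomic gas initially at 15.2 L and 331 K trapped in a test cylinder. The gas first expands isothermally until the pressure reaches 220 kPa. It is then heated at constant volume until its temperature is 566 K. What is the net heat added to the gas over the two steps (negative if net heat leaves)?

P₁ = nRT₁/V₁ = 4.96×8.314×331/15.2 = 898 kPa.
Step 1 — Isothermal: T stays 331 K; PV = const ⇒ V₂ = 62.0 L, P₂ = 220 kPa.
ΔU = 0 (ideal gas, T constant).
W = nRT ln(V₂/V₁) = 4.96×8.314×331×ln(4.08) = 19200 J.
Q = ΔU + W = 19200 J.
State after step 1: P = 220 kPa, V = 62.0 L, T = 331 K.
Step 2 — Isochoric: V stays 62.0 L; P/T = const ⇒ T₂ = 566 K, P₂ = 376 kPa.
W = 0 (no volume change).
ΔU = nCvΔT = 4.96×12.5×(566−331) = 14500 J.
Q = ΔU = 14500 J.
Net over both steps: W = 19200 J, Q = 33700 J, ΔU = 14500 J.

33700 J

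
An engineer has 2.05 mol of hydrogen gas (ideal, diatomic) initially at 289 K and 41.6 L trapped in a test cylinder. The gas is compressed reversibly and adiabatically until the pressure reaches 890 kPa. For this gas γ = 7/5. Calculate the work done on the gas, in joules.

9600 J

P₁ = nRT₁/V₁ = 2.05×8.314×289/41.6 = 118 kPa.
Adiabatic: T₂/T₁ = (P₂/P₁)^((γ−1)/γ) ⇒ T₂ = 289×(7.52)^0.286 = 514 K; V₂ = 9.85 L.
ΔU = nCvΔT = 2.05×20.8×(514−289) = 9600 J.
Q = 0 for an adiabatic process, so W = −ΔU = -9600 J.
Work done on the gas = −W_by = 9600 J.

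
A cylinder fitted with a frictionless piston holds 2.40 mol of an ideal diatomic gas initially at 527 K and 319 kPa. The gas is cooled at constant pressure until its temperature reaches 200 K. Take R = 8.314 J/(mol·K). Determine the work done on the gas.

V₁ = nRT₁/P₁ = 2.40×8.314×527/319 = 33.0 L.
Isobaric: P stays 319 kPa; V/T = const ⇒ T₂ = 200 K, V₂ = 12.5 L.
W = PΔV = 319×(12.5−33.0) kPa·L = -6520 J.
Work done on the gas = −W_by = 6520 J.

6520 J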